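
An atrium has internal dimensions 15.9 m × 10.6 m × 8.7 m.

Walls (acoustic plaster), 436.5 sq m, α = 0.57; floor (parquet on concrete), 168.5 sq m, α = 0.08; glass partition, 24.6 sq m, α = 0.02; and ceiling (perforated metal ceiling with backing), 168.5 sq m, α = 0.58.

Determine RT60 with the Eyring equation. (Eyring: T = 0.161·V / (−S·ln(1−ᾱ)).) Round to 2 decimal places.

0.49 s

Total surface area S = 436.5 + 168.5 + 24.6 + 168.5 = 798.1 sq m.
Absorption A = 436.5×0.57 + 168.5×0.08 + 24.6×0.02 + 168.5×0.58 = 360.507 sabins.
Mean coefficient ᾱ = A/S = 0.4517.
−S·ln(1−ᾱ) = −798.1 × ln(1 − 0.4517) = 479.604.
V = 15.9 × 10.6 × 8.7 = 1466.298 m³.
RT60 = 0.161 × 1466.298 / 479.604 = 0.49 s.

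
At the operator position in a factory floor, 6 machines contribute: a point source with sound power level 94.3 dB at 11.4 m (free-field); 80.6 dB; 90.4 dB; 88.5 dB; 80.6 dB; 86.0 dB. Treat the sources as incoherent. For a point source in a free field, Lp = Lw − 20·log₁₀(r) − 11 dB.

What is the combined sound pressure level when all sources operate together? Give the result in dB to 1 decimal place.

93.9 dB

Source at 11.4 m: Lp = 94.3 − 20·log₁₀(11.4) − 11 = 62.2 dB.
Converting to relative power and adding: 10^(62.2/10) + 10^(80.6/10) + 10^(90.4/10) + 10^(88.5/10) + 10^(80.6/10) + 10^(86.0/10) = 2.434e+09.
Combined level = 10 log₁₀(2.434e+09) = 93.9 dB.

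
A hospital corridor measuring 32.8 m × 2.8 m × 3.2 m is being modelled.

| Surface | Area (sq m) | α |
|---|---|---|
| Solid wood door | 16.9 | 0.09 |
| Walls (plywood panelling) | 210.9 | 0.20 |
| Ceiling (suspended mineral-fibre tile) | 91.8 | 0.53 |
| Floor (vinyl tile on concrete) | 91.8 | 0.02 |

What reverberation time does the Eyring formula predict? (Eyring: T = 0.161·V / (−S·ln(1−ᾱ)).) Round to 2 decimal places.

S = Σ Sᵢ = 411.4 sq m.
Absorption A = 16.9×0.09 + 210.9×0.20 + 91.8×0.53 + 91.8×0.02 = 94.191 sabins.
Mean coefficient ᾱ = A/S = 0.2290.
Eyring denominator: −S ln(1−ᾱ) = 106.992.
V = 32.8 × 2.8 × 3.2 = 293.888 m³.
RT60 = 0.161 × 293.888 / 106.992 = 0.44 s.

0.44 s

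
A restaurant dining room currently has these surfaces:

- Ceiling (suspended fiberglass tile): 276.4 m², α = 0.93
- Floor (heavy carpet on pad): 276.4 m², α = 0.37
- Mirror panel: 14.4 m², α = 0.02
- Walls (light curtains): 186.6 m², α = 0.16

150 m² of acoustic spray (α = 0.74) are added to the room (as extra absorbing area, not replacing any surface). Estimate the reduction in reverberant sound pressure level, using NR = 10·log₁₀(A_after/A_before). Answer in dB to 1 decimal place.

1.1 dB

Total absorption A_before = 276.4·0.93 + 276.4·0.37 + 14.4·0.02 + 186.6·0.16
  = 257.052 + 102.268 + 0.288 + 29.856 = 389.464 m² sabins.
Treatment contributes 150·0.74 = 111.000 sabins.
New total A_after = 500.464 sabins.
Reduction = 10 log₁₀(A_after/A_before) = 10 log₁₀(1.2850) = 1.1 dB.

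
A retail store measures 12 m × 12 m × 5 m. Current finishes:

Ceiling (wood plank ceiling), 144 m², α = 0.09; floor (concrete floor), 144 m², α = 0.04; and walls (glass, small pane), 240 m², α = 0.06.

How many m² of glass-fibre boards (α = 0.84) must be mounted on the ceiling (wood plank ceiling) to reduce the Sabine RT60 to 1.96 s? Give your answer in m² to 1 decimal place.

Equivalent absorption area: A₁ = 144·0.09 + 144·0.04 + 240·0.06 = 33.120 m².
Required A₂ = 0.161·720/1.96 = 59.143 sabins.
ΔA needed = 59.143 − 33.120 = 26.023 sabins.
Each m² of panel replacing the ceiling (wood plank ceiling) adds (0.84 − 0.09) = 0.75 sabins.
Panel area = 26.023 / 0.75 = 34.7 m².

34.7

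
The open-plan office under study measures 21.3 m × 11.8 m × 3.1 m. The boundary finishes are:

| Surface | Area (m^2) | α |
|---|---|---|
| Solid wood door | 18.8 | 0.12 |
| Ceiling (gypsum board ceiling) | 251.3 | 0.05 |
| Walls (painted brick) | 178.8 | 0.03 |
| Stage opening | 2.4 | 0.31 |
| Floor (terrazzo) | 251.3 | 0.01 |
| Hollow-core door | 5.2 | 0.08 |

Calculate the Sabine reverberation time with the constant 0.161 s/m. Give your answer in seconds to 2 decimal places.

A = Σ Sᵢαᵢ = 18.8·0.12 + 251.3·0.05 + 178.8·0.03 + 2.4·0.31 + 251.3·0.01 + 5.2·0.08 = 23.858 sabins.
V = 21.3·11.8·3.1 = 779.154 m³.
T = 0.161 V/A = 0.161·779.154/23.858 = 5.26 s.

5.26 seconds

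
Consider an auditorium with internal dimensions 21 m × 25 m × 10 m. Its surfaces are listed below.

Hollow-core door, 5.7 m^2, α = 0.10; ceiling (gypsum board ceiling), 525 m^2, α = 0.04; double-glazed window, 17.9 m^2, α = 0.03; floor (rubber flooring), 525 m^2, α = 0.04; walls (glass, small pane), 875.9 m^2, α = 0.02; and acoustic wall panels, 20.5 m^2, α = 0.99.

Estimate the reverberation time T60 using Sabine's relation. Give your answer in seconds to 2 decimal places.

10.45 seconds

A = Σ Sᵢαᵢ = 5.7*0.10 + 525*0.04 + 17.9*0.03 + 525*0.04 + 875.9*0.02 + 20.5*0.99 = 80.920 sabins.
V = 21·25·10 = 5250 m³.
T = 0.161 V/A = 0.161·5250/80.920 = 10.45 s.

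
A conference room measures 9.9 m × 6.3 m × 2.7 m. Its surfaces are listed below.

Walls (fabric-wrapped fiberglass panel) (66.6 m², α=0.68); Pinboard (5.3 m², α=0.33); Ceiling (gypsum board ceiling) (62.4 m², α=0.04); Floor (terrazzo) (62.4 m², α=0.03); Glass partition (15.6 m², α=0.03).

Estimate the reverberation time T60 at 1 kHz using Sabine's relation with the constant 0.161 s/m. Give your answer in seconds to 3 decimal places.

Total absorption A = 66.6×0.68 + 5.3×0.33 + 62.4×0.04 + 62.4×0.03 + 15.6×0.03
  = 45.288 + 1.749 + 2.496 + 1.872 + 0.468 = 51.873 m² sabins.
Volume V = 9.9 × 6.3 × 2.7 = 168.399 m³.
T = 0.161 V/A = 0.161·168.399/51.873 = 0.523 s.

0.523 s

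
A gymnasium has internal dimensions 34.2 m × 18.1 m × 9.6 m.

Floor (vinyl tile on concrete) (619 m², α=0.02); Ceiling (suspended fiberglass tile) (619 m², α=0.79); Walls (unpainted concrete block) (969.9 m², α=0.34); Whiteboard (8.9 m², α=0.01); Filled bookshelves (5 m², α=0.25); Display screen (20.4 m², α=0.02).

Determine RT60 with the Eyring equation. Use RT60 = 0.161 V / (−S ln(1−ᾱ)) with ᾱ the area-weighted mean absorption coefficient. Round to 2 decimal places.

0.92 s

S = Σ Sᵢ = 2242.2 m².
Absorption A = 619·0.02 + 619·0.79 + 969.9·0.34 + 8.9·0.01 + 5·0.25 + 20.4·0.02 = 832.903 sabins.
ᾱ = 832.903 / 2242.2 = 0.3715.
Eyring denominator: −S ln(1−ᾱ) = 1041.321.
V = 34.2 × 18.1 × 9.6 = 5942.592 m³.
T = 0.161·V/[−S·ln(1−ᾱ)] = 0.161·5942.592/1041.321 = 0.92 s.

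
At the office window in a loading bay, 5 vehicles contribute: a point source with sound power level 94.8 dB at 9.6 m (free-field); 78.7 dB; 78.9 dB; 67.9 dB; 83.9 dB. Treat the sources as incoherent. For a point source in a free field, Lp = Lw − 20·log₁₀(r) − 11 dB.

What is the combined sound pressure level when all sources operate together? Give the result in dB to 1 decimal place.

86.1 dB

Source at 9.6 m: Lp = 94.8 − 20·log₁₀(9.6) − 11 = 64.2 dB.
Sum in the linear (power) domain: Σ 10^(Lᵢ/10) = 10^(64.2/10) + 10^(78.7/10) + 10^(78.9/10) + 10^(67.9/10) + 10^(83.9/10) = 4.06e+08.
L_total = 10·log₁₀(4.06e+08) = 86.1 dB.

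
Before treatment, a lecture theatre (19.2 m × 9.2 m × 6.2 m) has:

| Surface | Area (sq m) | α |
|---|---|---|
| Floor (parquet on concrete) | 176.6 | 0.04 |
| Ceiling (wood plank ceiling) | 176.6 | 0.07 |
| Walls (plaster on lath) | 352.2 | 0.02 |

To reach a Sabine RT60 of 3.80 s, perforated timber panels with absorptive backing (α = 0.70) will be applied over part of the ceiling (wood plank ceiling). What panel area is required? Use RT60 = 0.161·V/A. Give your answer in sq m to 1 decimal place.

31.6

Summing Sᵢαᵢ: 7.064 + 12.362 + 7.044 → A₁ = 26.470 sabins.
Required A₂ = 0.161·1095.168/3.80 = 46.401 sabins.
Absorption to add: 46.401 − 26.470 = 19.931 sabins.
Each sq m of panel replacing the ceiling (wood plank ceiling) adds (0.70 − 0.07) = 0.63 sabins.
Panel area = 19.931 / 0.63 = 31.6 sq m.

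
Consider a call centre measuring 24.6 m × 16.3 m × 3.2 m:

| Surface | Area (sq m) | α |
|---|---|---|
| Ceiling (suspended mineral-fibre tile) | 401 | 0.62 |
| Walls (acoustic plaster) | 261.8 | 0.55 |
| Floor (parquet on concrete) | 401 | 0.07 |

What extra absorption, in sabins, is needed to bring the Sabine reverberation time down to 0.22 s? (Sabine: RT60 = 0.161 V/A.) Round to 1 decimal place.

Equivalent absorption area: A₁ = 401*0.62 + 261.8*0.55 + 401*0.07 = 420.680 sq m.
V = 1283.136 m³. Required absorption A₂ = 0.161 × 1283.136 / 0.22 = 939.022 sabins.
ΔA = A₂ − A₁ = 939.022 − 420.680 = 518.3 sabins.

518.3 sabins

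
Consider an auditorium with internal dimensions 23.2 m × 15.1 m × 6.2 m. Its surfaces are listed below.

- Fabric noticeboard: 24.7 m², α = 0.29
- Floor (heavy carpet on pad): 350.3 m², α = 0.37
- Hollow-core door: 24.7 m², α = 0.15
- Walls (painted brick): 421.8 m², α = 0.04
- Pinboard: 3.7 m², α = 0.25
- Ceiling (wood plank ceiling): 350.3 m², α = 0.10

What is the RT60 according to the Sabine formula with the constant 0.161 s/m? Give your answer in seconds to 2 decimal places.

Total absorption A = 24.7×0.29 + 350.3×0.37 + 24.7×0.15 + 421.8×0.04 + 3.7×0.25 + 350.3×0.10
  = 7.163 + 129.611 + 3.705 + 16.872 + 0.925 + 35.030 = 193.306 m² sabins.
Room volume: 2171.984 m³.
RT60 = 0.161 · V / A = 0.161 × 2171.984 / 193.306 = 1.81 s.

1.81 seconds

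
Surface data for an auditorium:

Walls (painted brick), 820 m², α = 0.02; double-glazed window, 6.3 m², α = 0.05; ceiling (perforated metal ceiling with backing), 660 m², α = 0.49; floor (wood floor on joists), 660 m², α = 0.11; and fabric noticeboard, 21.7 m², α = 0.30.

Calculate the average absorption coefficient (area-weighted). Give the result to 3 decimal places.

Total surface area S = 2168.0 m².
A = 820×0.02 + 6.3×0.05 + 660×0.49 + 660×0.11 + 21.7×0.30 = 419.225 sabins.
ᾱ = 419.225 / 2168.0 = 0.193.

0.193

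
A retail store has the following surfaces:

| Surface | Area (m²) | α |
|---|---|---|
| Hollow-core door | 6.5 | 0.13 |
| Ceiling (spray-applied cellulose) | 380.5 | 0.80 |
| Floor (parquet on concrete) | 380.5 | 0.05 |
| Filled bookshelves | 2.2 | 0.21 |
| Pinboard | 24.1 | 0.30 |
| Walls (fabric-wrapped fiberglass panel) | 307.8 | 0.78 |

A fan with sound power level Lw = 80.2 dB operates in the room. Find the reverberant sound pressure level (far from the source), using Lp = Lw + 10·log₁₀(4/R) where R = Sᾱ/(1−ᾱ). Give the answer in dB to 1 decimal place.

A = 572.046 sabins; S = 1101.6 m².
ᾱ = 0.5193, so room constant R = A/(1−ᾱ) = 1190.027 m².
Lp = Lw + 10 log₁₀(4/R) = 80.2 -24.73 = 55.5 dB.

55.5 dB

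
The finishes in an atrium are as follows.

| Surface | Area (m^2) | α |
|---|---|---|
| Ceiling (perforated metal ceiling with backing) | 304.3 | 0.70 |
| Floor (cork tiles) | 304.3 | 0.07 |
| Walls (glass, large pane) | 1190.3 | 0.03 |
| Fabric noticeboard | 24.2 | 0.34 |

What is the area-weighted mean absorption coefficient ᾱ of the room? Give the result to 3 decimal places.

S = Σ Sᵢ = 304.3 + 304.3 + 1190.3 + 24.2 = 1823.1 m^2.
Σ(Sᵢαᵢ) = 304.3*0.70 + 304.3*0.07 + 1190.3*0.03 + 24.2*0.34 = 278.248.
ᾱ = A/S = 0.153.

0.153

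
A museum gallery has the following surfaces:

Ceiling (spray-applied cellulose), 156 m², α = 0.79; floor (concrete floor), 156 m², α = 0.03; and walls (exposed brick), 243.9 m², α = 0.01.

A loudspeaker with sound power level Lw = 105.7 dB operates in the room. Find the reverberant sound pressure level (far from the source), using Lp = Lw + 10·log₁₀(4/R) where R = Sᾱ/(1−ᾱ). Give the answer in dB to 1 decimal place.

A = 130.359 sabins; S = 555.9 m².
ᾱ = 130.359/555.9 = 0.2345; R = Sᾱ/(1−ᾱ) = 130.359/(1−0.2345) = 170.293 m².
Lp = Lw + 10 log₁₀(4/R) = 105.7 -16.29 = 89.4 dB.

89.4 dB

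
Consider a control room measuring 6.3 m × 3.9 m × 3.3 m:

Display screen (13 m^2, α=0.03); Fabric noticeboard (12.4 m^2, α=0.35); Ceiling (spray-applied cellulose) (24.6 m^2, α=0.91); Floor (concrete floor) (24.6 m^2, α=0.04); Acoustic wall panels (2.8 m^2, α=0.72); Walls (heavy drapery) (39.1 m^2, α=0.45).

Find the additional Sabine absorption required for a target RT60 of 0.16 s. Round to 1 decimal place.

33.9 sabins

Total absorption A₁ = 13*0.03 + 12.4*0.35 + 24.6*0.91 + 24.6*0.04 + 2.8*0.72 + 39.1*0.45
  = 0.390 + 4.340 + 22.386 + 0.984 + 2.016 + 17.595 = 47.711 m^2 sabins.
For T = 0.16 s, need A₂ = 0.161·V/T = 0.161·81.081/0.16 = 81.588 sabins.
Additional absorption ΔA = 81.588 − 47.711 = 33.9 sabins.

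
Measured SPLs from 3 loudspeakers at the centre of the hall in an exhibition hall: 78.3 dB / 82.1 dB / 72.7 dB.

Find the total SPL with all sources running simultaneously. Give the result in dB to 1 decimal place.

Converting to relative power and adding: 10^(78.3/10) + 10^(82.1/10) + 10^(72.7/10) = 2.484e+08.
Combined level = 10 log₁₀(2.484e+08) = 84.0 dB.

84.0 dB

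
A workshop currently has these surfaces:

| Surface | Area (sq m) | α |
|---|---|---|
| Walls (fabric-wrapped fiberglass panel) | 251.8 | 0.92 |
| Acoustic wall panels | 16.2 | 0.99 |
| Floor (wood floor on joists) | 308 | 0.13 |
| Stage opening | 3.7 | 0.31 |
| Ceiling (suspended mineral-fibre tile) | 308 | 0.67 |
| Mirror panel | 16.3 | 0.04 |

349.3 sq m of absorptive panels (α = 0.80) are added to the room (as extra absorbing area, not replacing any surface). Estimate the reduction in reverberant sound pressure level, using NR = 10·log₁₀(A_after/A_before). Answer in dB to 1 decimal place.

1.9 dB

Summing Sᵢαᵢ: 231.656 + 16.038 + 40.040 + 1.147 + 206.360 + 0.652 → A_before = 495.893 sabins.
Treatment contributes 349.3·0.80 = 279.440 sabins.
New total A_after = 775.333 sabins.
Reduction = 10 log₁₀(A_after/A_before) = 10 log₁₀(1.5635) = 1.9 dB.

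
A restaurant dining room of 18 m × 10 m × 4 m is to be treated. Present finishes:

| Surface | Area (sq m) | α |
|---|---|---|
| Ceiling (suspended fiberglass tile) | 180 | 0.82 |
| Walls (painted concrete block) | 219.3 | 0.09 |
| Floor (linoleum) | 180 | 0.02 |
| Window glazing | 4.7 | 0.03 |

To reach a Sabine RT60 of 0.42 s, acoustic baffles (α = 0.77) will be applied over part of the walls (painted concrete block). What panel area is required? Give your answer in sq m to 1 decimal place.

154.3

Summing Sᵢαᵢ: 147.600 + 19.737 + 3.600 + 0.141 → A₁ = 171.078 sabins.
V = 720 m³. Target absorption A₂ = 0.161 × 720 / 0.42 = 276.000 sabins.
ΔA needed = 276.000 − 171.078 = 104.922 sabins.
Net gain per sq m: Δα = 0.77 − 0.09 = 0.68.
Area = ΔA/Δα = 104.922/0.68 = 154.3 sq m.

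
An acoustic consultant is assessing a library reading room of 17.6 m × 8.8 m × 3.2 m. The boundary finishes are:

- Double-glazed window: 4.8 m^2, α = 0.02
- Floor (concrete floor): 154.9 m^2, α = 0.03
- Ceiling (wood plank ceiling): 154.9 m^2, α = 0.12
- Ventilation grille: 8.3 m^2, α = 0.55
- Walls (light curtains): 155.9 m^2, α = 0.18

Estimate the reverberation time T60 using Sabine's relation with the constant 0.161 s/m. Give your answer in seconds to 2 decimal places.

Equivalent absorption area: A = 4.8·0.02 + 154.9·0.03 + 154.9·0.12 + 8.3·0.55 + 155.9·0.18 = 55.958 m^2.
Volume V = 17.6 × 8.8 × 3.2 = 495.616 m³.
T = 0.161 V/A = 0.161·495.616/55.958 = 1.43 s.

1.43 s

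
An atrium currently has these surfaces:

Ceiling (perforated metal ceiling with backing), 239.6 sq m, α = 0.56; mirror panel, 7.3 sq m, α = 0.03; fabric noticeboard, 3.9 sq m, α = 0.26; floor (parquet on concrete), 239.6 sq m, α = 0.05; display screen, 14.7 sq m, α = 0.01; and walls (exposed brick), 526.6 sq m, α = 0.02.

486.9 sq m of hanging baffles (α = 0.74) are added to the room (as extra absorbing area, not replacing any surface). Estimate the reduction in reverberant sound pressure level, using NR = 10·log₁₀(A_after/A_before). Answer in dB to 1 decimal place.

5.2 dB

Summing Sᵢαᵢ: 134.176 + 0.219 + 1.014 + 11.980 + 0.147 + 10.532 → A_before = 158.068 sabins.
Added absorption = 486.9 × 0.74 = 360.306 sabins.
New total A_after = 518.374 sabins.
NR = 10·log₁₀(518.374/158.068) = 5.2 dB.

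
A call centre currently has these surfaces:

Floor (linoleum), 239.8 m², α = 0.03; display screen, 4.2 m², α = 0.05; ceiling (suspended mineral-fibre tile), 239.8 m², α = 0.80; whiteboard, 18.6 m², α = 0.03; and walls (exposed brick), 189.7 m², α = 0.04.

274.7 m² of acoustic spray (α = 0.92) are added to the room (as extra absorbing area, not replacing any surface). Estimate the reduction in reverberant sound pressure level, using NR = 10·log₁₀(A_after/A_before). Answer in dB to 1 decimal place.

Equivalent absorption area: A_before = 239.8×0.03 + 4.2×0.05 + 239.8×0.80 + 18.6×0.03 + 189.7×0.04 = 207.390 m².
Treatment contributes 274.7·0.92 = 252.724 sabins.
New total A_after = 460.114 sabins.
Reduction = 10 log₁₀(A_after/A_before) = 10 log₁₀(2.2186) = 3.5 dB.

3.5 dB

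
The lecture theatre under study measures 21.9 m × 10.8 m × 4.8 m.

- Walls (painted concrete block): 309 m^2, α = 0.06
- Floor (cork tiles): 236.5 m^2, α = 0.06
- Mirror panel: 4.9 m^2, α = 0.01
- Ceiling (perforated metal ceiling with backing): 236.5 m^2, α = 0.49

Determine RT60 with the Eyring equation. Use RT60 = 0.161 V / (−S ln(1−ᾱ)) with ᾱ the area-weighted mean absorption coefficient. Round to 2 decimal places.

Total surface area S = 309 + 236.5 + 4.9 + 236.5 = 786.9 m^2.
Absorption A = 309·0.06 + 236.5·0.06 + 4.9·0.01 + 236.5·0.49 = 148.664 sabins.
ᾱ = 148.664 / 786.9 = 0.1889.
Eyring denominator: −S ln(1−ᾱ) = 164.748.
V = 21.9 × 10.8 × 4.8 = 1135.296 m³.
RT60 = 0.161 × 1135.296 / 164.748 = 1.11 s.

1.11 s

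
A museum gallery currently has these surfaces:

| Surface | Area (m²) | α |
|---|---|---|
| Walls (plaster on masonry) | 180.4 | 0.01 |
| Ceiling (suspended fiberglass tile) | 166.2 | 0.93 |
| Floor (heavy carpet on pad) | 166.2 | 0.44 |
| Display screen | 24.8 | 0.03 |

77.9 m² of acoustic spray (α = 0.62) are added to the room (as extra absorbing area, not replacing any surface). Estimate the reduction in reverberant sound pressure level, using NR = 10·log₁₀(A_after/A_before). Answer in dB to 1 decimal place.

0.8 dB

Equivalent absorption area: A_before = 180.4·0.01 + 166.2·0.93 + 166.2·0.44 + 24.8·0.03 = 230.242 m².
Treatment contributes 77.9·0.62 = 48.298 sabins.
A_after = 230.242 + 48.298 = 278.540 sabins.
Reduction = 10 log₁₀(A_after/A_before) = 10 log₁₀(1.2098) = 0.8 dB.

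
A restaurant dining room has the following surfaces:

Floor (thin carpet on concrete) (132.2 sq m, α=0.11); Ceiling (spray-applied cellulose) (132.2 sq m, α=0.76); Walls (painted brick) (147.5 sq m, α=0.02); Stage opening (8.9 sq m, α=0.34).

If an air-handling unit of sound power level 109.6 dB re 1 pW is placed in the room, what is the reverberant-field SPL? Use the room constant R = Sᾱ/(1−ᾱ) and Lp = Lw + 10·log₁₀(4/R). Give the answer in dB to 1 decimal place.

93.3 dB

Σ(Sᵢαᵢ) = 132.2·0.11 + 132.2·0.76 + 147.5·0.02 + 8.9·0.34 = 120.990; total area S = 420.8 sq m.
ᾱ = 120.990/420.8 = 0.2875; R = Sᾱ/(1−ᾱ) = 120.990/(1−0.2875) = 169.811 sq m.
Lp = Lw + 10 log₁₀(4/R) = 109.6 -16.28 = 93.3 dB.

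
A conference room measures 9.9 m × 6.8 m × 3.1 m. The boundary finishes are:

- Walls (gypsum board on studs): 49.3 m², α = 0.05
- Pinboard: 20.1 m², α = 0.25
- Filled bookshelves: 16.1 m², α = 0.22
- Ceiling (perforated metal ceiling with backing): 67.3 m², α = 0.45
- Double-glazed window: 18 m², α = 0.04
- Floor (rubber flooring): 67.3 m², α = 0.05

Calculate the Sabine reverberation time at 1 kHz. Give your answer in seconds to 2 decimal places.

Total absorption A = 49.3·0.05 + 20.1·0.25 + 16.1·0.22 + 67.3·0.45 + 18·0.04 + 67.3·0.05
  = 2.465 + 5.025 + 3.542 + 30.285 + 0.720 + 3.365 = 45.402 m² sabins.
Volume V = 9.9 × 6.8 × 3.1 = 208.692 m³.
T = 0.161 V/A = 0.161·208.692/45.402 = 0.74 s.

0.74 sec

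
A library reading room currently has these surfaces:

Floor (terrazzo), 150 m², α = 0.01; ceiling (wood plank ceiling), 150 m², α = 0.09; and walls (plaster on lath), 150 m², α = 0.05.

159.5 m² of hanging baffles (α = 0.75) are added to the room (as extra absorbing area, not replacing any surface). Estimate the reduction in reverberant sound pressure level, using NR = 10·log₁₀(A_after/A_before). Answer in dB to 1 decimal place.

Summing Sᵢαᵢ: 1.500 + 13.500 + 7.500 → A_before = 22.500 sabins.
Added absorption = 159.5 × 0.75 = 119.625 sabins.
A_after = 22.500 + 119.625 = 142.125 sabins.
Reduction = 10 log₁₀(A_after/A_before) = 10 log₁₀(6.3167) = 8.0 dB.

8.0 dB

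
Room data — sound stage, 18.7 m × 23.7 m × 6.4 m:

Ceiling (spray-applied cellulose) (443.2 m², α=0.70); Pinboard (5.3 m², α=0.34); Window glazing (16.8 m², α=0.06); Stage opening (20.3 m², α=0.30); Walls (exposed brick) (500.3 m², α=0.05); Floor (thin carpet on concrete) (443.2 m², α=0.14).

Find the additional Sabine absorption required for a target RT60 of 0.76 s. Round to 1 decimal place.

Total absorption A₁ = 443.2*0.70 + 5.3*0.34 + 16.8*0.06 + 20.3*0.30 + 500.3*0.05 + 443.2*0.14
  = 310.240 + 1.802 + 1.008 + 6.090 + 25.015 + 62.048 = 406.203 m² sabins.
Target A₂ = 0.161·2836.416/0.76 = 600.872 sabins (V = 2836.416 m³).
ΔA = A₂ − A₁ = 600.872 − 406.203 = 194.7 sabins.

194.7 sabins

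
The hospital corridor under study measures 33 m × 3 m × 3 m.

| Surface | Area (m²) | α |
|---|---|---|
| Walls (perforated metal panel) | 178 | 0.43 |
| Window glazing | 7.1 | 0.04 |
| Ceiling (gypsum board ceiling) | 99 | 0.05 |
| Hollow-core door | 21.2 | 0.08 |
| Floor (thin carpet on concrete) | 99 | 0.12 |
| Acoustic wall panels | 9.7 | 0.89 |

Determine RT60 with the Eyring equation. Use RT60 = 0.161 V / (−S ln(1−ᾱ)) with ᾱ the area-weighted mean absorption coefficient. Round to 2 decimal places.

S = Σ Sᵢ = 414.0 m².
Σ(Sᵢαᵢ) = 178×0.43 + 7.1×0.04 + 99×0.05 + 21.2×0.08 + 99×0.12 + 9.7×0.89 = 103.983.
ᾱ = 103.983 / 414.0 = 0.2512.
Eyring denominator: −S ln(1−ᾱ) = 119.763.
V = 33 × 3 × 3 = 297 m³.
RT60 = 0.161 × 297 / 119.763 = 0.40 s.

0.40 seconds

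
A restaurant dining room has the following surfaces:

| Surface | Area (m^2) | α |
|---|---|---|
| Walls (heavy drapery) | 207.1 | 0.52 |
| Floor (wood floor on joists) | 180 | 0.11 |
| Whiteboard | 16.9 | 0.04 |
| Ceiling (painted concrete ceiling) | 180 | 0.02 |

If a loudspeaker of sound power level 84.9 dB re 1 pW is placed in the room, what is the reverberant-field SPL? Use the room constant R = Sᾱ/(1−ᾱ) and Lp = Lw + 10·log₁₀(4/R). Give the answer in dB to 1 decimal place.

A = 131.768 sabins; S = 584.0 m^2.
ᾱ = 131.768/584.0 = 0.2256; R = Sᾱ/(1−ᾱ) = 131.768/(1−0.2256) = 170.155 m^2.
Lp = Lw + 10 log₁₀(4/R) = 84.9 -16.29 = 68.6 dB.

68.6 dB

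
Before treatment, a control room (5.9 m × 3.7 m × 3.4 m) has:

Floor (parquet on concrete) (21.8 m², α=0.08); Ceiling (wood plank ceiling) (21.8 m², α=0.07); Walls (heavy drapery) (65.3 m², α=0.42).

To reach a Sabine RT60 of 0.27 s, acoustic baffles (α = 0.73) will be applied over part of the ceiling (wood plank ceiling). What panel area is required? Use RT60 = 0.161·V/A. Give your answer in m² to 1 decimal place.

20.5

Equivalent absorption area: A₁ = 21.8*0.08 + 21.8*0.07 + 65.3*0.42 = 30.696 m².
V = 74.222 m³. Target absorption A₂ = 0.161 × 74.222 / 0.27 = 44.258 sabins.
Absorption to add: 44.258 − 30.696 = 13.562 sabins.
Net gain per m²: Δα = 0.73 − 0.07 = 0.66.
Panel area = 13.562 / 0.66 = 20.5 m².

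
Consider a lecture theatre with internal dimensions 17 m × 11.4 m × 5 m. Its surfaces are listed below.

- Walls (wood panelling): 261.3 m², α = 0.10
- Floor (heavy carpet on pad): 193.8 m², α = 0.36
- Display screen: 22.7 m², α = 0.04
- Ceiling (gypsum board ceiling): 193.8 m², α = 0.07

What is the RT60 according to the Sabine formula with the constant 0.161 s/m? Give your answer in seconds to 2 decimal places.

Equivalent absorption area: A = 261.3×0.10 + 193.8×0.36 + 22.7×0.04 + 193.8×0.07 = 110.372 m².
Volume V = 17 × 11.4 × 5 = 969 m³.
T = 0.161 V/A = 0.161·969/110.372 = 1.41 s.

1.41 s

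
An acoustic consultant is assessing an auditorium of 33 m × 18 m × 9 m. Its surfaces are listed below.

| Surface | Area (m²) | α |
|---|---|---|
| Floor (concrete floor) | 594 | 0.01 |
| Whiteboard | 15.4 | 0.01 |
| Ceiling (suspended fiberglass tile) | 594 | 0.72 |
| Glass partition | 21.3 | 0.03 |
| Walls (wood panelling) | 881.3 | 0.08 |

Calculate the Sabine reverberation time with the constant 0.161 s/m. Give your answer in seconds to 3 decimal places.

1.705 sec

A = Σ Sᵢαᵢ = 594×0.01 + 15.4×0.01 + 594×0.72 + 21.3×0.03 + 881.3×0.08 = 504.917 sabins.
Room volume: 5346 m³.
RT60 = 0.161 · V / A = 0.161 × 5346 / 504.917 = 1.705 s.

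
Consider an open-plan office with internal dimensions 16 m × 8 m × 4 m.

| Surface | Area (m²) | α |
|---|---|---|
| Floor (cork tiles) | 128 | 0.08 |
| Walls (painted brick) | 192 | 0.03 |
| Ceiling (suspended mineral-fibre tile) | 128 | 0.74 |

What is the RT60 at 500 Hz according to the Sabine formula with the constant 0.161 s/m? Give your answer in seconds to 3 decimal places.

Equivalent absorption area: A = 128×0.08 + 192×0.03 + 128×0.74 = 110.720 m².
Room volume: 512 m³.
Sabine: RT60 = 0.161 × 512 / 110.720 = 0.745 s.

0.745 sec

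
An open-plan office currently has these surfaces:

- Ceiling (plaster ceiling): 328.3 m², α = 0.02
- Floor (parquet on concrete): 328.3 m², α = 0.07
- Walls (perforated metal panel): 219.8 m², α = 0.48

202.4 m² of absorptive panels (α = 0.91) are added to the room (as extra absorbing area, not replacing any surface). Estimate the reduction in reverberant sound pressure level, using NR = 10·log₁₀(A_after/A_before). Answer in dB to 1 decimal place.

3.7 dB

A_before = Σ Sᵢαᵢ = 328.3*0.02 + 328.3*0.07 + 219.8*0.48 = 135.051 sabins.
Added absorption = 202.4 × 0.91 = 184.184 sabins.
New total A_after = 319.235 sabins.
Reduction = 10 log₁₀(A_after/A_before) = 10 log₁₀(2.3638) = 3.7 dB.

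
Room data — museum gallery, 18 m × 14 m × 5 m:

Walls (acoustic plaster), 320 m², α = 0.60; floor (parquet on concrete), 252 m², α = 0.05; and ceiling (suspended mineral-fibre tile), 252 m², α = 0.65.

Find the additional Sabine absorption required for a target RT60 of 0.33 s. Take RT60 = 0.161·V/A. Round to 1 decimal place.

246.3 sabins

A₁ = Σ Sᵢαᵢ = 320*0.60 + 252*0.05 + 252*0.65 = 368.400 sabins.
V = 1260 m³. Required absorption A₂ = 0.161 × 1260 / 0.33 = 614.727 sabins.
Shortfall: 614.727 − 368.400 = 246.3 sabins.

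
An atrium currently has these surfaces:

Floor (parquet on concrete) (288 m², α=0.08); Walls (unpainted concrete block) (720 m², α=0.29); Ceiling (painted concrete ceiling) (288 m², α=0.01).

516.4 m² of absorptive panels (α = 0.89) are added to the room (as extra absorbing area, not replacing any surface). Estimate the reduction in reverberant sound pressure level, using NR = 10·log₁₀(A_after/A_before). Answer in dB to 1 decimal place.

Summing Sᵢαᵢ: 23.040 + 208.800 + 2.880 → A_before = 234.720 sabins.
Added absorption = 516.4 × 0.89 = 459.596 sabins.
New total A_after = 694.316 sabins.
Reduction = 10 log₁₀(A_after/A_before) = 10 log₁₀(2.9581) = 4.7 dB.

4.7 dB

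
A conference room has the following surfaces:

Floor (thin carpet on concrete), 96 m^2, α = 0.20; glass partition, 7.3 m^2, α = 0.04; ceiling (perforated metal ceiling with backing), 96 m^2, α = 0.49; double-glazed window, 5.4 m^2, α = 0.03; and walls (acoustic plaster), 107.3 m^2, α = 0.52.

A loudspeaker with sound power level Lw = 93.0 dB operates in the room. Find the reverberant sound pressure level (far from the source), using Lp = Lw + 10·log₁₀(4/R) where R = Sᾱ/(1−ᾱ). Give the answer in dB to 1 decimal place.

A = 122.490 sabins; S = 312.0 m^2.
ᾱ = 0.3926, so room constant R = A/(1−ᾱ) = 201.663 m^2.
Lp = Lw + 10 log₁₀(4/R) = 93.0 -17.03 = 76.0 dB.

76.0 dB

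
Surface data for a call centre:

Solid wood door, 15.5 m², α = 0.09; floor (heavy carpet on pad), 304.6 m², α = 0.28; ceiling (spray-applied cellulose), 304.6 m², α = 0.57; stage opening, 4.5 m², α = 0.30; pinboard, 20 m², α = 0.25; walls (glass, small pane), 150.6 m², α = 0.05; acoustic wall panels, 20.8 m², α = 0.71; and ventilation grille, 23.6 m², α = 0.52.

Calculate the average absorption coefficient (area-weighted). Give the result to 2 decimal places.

Total surface area S = 844.2 m².
A = 15.5*0.09 + 304.6*0.28 + 304.6*0.57 + 4.5*0.30 + 20*0.25 + 150.6*0.05 + 20.8*0.71 + 23.6*0.52 = 301.225 sabins.
ᾱ = A/S = 0.36.

0.36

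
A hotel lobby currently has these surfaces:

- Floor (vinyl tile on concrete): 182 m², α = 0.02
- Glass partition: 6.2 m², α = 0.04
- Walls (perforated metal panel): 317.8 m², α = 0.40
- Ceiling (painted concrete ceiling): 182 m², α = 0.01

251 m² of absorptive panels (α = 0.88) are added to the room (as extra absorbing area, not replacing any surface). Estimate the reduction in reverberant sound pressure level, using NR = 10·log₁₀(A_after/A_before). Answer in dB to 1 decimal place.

4.3 dB

Summing Sᵢαᵢ: 3.640 + 0.248 + 127.120 + 1.820 → A_before = 132.828 sabins.
Treatment contributes 251·0.88 = 220.880 sabins.
A_after = 132.828 + 220.880 = 353.708 sabins.
Reduction = 10 log₁₀(A_after/A_before) = 10 log₁₀(2.6629) = 4.3 dB.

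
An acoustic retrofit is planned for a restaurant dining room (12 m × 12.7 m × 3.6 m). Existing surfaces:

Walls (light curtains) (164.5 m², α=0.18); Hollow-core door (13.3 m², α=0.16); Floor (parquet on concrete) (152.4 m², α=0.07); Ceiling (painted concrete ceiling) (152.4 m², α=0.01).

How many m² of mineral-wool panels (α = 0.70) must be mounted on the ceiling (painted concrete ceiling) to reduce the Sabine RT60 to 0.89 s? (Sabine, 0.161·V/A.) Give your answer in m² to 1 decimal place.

80.2

Equivalent absorption area: A₁ = 164.5·0.18 + 13.3·0.16 + 152.4·0.07 + 152.4·0.01 = 43.930 m².
V = 548.64 m³. Target absorption A₂ = 0.161 × 548.64 / 0.89 = 99.248 sabins.
ΔA needed = 99.248 − 43.930 = 55.318 sabins.
Each m² of panel replacing the ceiling (painted concrete ceiling) adds (0.70 − 0.01) = 0.69 sabins.
Area = ΔA/Δα = 55.318/0.69 = 80.2 m².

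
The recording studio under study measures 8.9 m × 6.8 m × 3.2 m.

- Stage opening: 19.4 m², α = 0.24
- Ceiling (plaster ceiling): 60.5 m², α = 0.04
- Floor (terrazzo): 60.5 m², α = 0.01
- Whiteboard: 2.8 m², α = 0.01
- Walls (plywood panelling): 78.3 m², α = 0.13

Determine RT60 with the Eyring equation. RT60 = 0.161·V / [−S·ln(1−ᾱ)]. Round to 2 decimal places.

Total surface area S = 19.4 + 60.5 + 60.5 + 2.8 + 78.3 = 221.5 m².
Σ(Sᵢαᵢ) = 19.4×0.24 + 60.5×0.04 + 60.5×0.01 + 2.8×0.01 + 78.3×0.13 = 17.888.
Mean coefficient ᾱ = A/S = 0.0808.
−S·ln(1−ᾱ) = −221.5 × ln(1 − 0.0808) = 18.662.
V = 8.9 × 6.8 × 3.2 = 193.664 m³.
T = 0.161·V/[−S·ln(1−ᾱ)] = 0.161·193.664/18.662 = 1.67 s.

1.67 s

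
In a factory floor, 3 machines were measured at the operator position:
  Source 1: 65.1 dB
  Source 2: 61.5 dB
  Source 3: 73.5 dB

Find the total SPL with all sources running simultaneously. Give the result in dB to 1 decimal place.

Converting to relative power and adding: 10^(65.1/10) + 10^(61.5/10) + 10^(73.5/10) = 2.704e+07.
Back to dB: 10·log₁₀ Σ = 74.3 dB.

74.3 dB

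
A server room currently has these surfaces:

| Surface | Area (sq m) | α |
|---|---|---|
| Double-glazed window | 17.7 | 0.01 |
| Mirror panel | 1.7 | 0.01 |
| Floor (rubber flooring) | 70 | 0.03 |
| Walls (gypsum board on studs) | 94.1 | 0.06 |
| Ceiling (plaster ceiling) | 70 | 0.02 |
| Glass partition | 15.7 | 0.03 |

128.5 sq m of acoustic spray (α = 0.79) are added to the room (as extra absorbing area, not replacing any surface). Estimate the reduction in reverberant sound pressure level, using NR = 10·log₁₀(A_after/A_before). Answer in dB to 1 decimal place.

10.5 dB

Summing Sᵢαᵢ: 0.177 + 0.017 + 2.100 + 5.646 + 1.400 + 0.471 → A_before = 9.811 sabins.
Added absorption = 128.5 × 0.79 = 101.515 sabins.
New total A_after = 111.326 sabins.
NR = 10·log₁₀(111.326/9.811) = 10.5 dB.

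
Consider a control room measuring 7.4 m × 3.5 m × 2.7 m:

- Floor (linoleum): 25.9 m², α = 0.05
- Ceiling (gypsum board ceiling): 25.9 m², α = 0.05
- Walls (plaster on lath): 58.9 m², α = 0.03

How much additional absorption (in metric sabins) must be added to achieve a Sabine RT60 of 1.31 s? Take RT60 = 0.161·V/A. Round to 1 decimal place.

4.2 sabins

Total absorption A₁ = 25.9·0.05 + 25.9·0.05 + 58.9·0.03
  = 1.295 + 1.295 + 1.767 = 4.357 m² sabins.
Target A₂ = 0.161·69.93/1.31 = 8.594 sabins (V = 69.93 m³).
Shortfall: 8.594 − 4.357 = 4.2 sabins.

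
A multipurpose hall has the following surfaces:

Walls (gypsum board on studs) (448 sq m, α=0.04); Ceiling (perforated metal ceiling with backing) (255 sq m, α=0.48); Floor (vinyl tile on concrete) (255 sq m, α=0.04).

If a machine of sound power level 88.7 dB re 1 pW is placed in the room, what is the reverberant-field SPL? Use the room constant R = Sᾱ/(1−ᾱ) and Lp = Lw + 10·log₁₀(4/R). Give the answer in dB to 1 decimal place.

A = 150.520 sabins; S = 958.0 sq m.
ᾱ = 150.520/958.0 = 0.1571; R = Sᾱ/(1−ᾱ) = 150.520/(1−0.1571) = 178.574 sq m.
Lp = 88.7 + 10·log₁₀(4/178.574) = 88.7 + (-16.50) = 72.2 dB.

72.2 dB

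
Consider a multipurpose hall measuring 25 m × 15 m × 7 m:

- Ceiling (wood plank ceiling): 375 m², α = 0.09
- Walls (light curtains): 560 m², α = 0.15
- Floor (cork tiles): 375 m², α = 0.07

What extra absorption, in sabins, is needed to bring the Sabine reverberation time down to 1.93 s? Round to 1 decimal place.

A₁ = Σ Sᵢαᵢ = 375*0.09 + 560*0.15 + 375*0.07 = 144.000 sabins.
V = 2625 m³. Required absorption A₂ = 0.161 × 2625 / 1.93 = 218.977 sabins.
ΔA = A₂ − A₁ = 218.977 − 144.000 = 75.0 sabins.

75.0 sabins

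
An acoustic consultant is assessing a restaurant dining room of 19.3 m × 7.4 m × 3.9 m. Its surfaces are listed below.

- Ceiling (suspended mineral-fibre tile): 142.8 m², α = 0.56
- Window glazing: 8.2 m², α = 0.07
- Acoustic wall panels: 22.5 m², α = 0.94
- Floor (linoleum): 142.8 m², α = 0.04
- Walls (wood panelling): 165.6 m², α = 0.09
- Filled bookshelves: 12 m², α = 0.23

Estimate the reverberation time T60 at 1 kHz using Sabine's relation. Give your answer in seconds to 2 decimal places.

0.72 sec

A = Σ Sᵢαᵢ = 142.8·0.56 + 8.2·0.07 + 22.5·0.94 + 142.8·0.04 + 165.6·0.09 + 12·0.23 = 125.068 sabins.
Room volume: 556.998 m³.
RT60 = 0.161 · V / A = 0.161 × 556.998 / 125.068 = 0.72 s.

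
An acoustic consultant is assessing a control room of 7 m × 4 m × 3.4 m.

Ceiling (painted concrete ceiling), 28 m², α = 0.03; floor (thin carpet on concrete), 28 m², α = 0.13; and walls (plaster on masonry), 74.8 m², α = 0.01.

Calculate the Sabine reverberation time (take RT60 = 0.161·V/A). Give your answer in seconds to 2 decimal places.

Equivalent absorption area: A = 28×0.03 + 28×0.13 + 74.8×0.01 = 5.228 m².
V = 7·4·3.4 = 95.2 m³.
T = 0.161 V/A = 0.161·95.2/5.228 = 2.93 s.

2.93 sec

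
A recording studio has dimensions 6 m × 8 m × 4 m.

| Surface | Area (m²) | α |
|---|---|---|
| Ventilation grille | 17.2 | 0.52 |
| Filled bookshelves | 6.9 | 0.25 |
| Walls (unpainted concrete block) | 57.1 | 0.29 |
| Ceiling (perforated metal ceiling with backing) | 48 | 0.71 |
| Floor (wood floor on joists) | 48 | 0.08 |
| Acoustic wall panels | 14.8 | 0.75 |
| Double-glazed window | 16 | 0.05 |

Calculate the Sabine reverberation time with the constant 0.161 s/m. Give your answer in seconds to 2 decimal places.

0.40 seconds

Equivalent absorption area: A = 17.2*0.52 + 6.9*0.25 + 57.1*0.29 + 48*0.71 + 48*0.08 + 14.8*0.75 + 16*0.05 = 77.048 m².
Room volume: 192 m³.
T = 0.161 V/A = 0.161·192/77.048 = 0.40 s.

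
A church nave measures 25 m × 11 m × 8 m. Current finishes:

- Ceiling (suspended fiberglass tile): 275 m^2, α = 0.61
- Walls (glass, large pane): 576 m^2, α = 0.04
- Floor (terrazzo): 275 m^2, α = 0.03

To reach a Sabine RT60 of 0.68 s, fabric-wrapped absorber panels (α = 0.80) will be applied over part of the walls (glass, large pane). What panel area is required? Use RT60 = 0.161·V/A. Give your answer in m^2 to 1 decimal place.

423.5

Equivalent absorption area: A₁ = 275*0.61 + 576*0.04 + 275*0.03 = 199.040 m^2.
V = 2200 m³. Target absorption A₂ = 0.161 × 2200 / 0.68 = 520.882 sabins.
ΔA needed = 520.882 − 199.040 = 321.842 sabins.
Each m^2 of panel replacing the walls (glass, large pane) adds (0.80 − 0.04) = 0.76 sabins.
Area = ΔA/Δα = 321.842/0.76 = 423.5 m^2.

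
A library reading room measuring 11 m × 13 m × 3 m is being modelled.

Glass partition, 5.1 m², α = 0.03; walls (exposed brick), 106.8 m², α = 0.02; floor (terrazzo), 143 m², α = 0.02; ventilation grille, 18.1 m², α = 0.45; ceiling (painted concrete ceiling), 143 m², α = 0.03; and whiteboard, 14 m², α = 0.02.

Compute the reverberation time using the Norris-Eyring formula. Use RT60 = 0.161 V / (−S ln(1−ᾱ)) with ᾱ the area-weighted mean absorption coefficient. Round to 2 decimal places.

3.79 s

Total surface area S = 5.1 + 106.8 + 143 + 18.1 + 143 + 14 = 430.0 m².
Absorption A = 5.1·0.03 + 106.8·0.02 + 143·0.02 + 18.1·0.45 + 143·0.03 + 14·0.02 = 17.864 sabins.
ᾱ = 17.864 / 430.0 = 0.0415.
−S·ln(1−ᾱ) = −430.0 × ln(1 − 0.0415) = 18.226.
V = 11 × 13 × 3 = 429 m³.
RT60 = 0.161 × 429 / 18.226 = 3.79 s.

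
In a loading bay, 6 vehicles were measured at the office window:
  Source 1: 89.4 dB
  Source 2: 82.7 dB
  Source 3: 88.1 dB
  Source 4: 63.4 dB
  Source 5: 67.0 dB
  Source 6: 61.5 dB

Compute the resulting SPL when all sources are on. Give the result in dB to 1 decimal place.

Σ 10^(Lᵢ/10) = 1.711e+09.
L_total = 10·log₁₀(1.711e+09) = 92.3 dB.

92.3 dB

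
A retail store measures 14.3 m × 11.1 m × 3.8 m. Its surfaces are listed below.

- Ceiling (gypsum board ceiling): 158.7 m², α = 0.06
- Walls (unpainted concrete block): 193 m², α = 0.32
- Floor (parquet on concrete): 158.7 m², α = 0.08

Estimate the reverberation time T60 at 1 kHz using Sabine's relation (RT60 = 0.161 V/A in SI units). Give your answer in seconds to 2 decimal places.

Equivalent absorption area: A = 158.7×0.06 + 193×0.32 + 158.7×0.08 = 83.978 m².
V = 14.3·11.1·3.8 = 603.174 m³.
RT60 = 0.161 · V / A = 0.161 × 603.174 / 83.978 = 1.16 s.

1.16 s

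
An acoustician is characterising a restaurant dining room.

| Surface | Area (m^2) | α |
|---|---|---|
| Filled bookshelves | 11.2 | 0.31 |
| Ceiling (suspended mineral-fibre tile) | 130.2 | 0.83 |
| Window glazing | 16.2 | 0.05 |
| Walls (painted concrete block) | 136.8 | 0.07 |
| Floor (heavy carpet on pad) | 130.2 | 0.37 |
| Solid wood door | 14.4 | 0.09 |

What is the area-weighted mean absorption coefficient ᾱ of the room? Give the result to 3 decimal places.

0.390

S = Σ Sᵢ = 11.2 + 130.2 + 16.2 + 136.8 + 130.2 + 14.4 = 439.0 m^2.
A = 11.2*0.31 + 130.2*0.83 + 16.2*0.05 + 136.8*0.07 + 130.2*0.37 + 14.4*0.09 = 171.394 sabins.
ᾱ = 171.394 / 439.0 = 0.390.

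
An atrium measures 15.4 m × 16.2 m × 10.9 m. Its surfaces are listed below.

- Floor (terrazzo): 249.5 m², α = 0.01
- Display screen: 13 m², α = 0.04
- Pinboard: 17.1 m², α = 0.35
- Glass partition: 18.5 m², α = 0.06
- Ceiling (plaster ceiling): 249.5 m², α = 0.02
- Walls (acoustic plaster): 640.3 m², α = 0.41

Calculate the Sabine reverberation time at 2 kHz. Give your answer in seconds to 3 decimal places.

A = Σ Sᵢαᵢ = 249.5*0.01 + 13*0.04 + 17.1*0.35 + 18.5*0.06 + 249.5*0.02 + 640.3*0.41 = 277.623 sabins.
Room volume: 2719.332 m³.
T = 0.161 V/A = 0.161·2719.332/277.623 = 1.577 s.

1.577 s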